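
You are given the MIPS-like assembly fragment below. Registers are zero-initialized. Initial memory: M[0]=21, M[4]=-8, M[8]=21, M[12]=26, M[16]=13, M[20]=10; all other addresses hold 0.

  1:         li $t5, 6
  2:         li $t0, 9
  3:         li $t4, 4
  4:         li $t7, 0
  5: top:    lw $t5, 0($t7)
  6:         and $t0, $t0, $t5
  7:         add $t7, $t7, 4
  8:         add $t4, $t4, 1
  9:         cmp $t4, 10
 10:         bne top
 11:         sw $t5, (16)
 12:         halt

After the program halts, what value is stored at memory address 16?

$t5=6
$t0=9
$t4=4
$t7=0
$t5=M[0]=21
$t0=9&21=1
$t7=0+4=4
$t4=4+1=5
cmp $t4, 10  (cmp 5,10)
bne top: taken
$t5=M[4]=-8
$t0=1&(-8)=0
$t7=4+4=8
$t4=5+1=6
cmp $t4, 10  (cmp 6,10)
bne top: taken
$t5=M[8]=21
$t0=0&21=0
$t7=8+4=12
$t4=6+1=7
cmp $t4, 10  (cmp 7,10)
bne top: taken
$t5=M[12]=26
$t0=0&26=0
$t7=12+4=16
$t4=7+1=8
cmp $t4, 10  (cmp 8,10)
bne top: taken
$t5=M[16]=13
$t0=0&13=0
$t7=16+4=20
$t4=8+1=9
cmp $t4, 10  (cmp 9,10)
bne top: taken
$t5=M[20]=10
$t0=0&10=0
$t7=20+4=24
$t4=9+1=10
cmp $t4, 10  (cmp 10,10)
bne top: not taken
sw $t5, (16) → M[16]=10
halt.

10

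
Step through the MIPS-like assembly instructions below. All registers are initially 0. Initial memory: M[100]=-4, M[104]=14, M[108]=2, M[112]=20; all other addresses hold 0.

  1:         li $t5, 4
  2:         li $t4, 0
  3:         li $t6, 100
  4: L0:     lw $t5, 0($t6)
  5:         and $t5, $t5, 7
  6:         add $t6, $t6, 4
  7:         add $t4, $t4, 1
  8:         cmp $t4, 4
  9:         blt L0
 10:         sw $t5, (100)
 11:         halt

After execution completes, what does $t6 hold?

li $t5, 4 → $t5=4
li $t4, 0 → $t4=0
li $t6, 100 → $t6=100
lw $t5, 0($t6) → $t5=M[100]=-4
and $t5, $t5, 7 → $t5=(-4)&7=4
add $t6, $t6, 4 → $t6=100+4=104
add $t4, $t4, 1 → $t4=0+1=1
cmp $t4, 4  (cmp 1,4)
blt L0: taken
lw $t5, 0($t6) → $t5=M[104]=14
and $t5, $t5, 7 → $t5=14&7=6
add $t6, $t6, 4 → $t6=104+4=108
add $t4, $t4, 1 → $t4=1+1=2
cmp $t4, 4  (cmp 2,4)
blt L0: taken
lw $t5, 0($t6) → $t5=M[108]=2
and $t5, $t5, 7 → $t5=2&7=2
add $t6, $t6, 4 → $t6=108+4=112
add $t4, $t4, 1 → $t4=2+1=3
cmp $t4, 4  (cmp 3,4)
blt L0: taken
lw $t5, 0($t6) → $t5=M[112]=20
and $t5, $t5, 7 → $t5=20&7=4
add $t6, $t6, 4 → $t6=112+4=116
add $t4, $t4, 1 → $t4=3+1=4
cmp $t4, 4  (cmp 4,4)
blt L0: not taken
sw $t5, (100) → M[100]=4
halt.

116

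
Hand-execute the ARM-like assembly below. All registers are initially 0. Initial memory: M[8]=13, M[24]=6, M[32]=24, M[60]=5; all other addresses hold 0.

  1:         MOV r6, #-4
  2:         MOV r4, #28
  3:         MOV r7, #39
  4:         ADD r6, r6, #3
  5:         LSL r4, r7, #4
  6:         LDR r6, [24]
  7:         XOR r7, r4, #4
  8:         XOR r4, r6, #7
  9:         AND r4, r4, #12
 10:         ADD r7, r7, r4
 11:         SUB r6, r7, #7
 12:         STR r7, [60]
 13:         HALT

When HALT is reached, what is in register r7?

628

r6=-4
r4=28
r7=39
r6=(-4)+3=-1
r4=39<<4=624
r6=M[24]=6
r7=624^4=628
r4=6^7=1
r4=1&12=0
r7=628+0=628
r6=628-7=621
STR r7, [60] → M[60]=628
halt.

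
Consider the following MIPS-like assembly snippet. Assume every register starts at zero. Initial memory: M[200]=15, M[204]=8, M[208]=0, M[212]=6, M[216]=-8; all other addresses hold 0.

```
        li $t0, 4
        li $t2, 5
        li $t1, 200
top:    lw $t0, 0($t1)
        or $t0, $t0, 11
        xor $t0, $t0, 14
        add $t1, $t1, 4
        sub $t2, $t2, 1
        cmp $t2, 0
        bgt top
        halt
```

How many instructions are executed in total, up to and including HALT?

$t0=4
$t2=5
$t1=200
$t0=M[200]=15
$t0=15|11=15
$t0=15^14=1
$t1=200+4=204
$t2=5-1=4
cmp $t2, 0  (cmp 4,0)
bgt top: taken
$t0=M[204]=8
$t0=8|11=11
$t0=11^14=5
$t1=204+4=208
$t2=4-1=3
cmp $t2, 0  (cmp 3,0)
bgt top: taken
$t0=M[208]=0
$t0=0|11=11
$t0=11^14=5
$t1=208+4=212
$t2=3-1=2
cmp $t2, 0  (cmp 2,0)
bgt top: taken
$t0=M[212]=6
$t0=6|11=15
$t0=15^14=1
$t1=212+4=216
$t2=2-1=1
cmp $t2, 0  (cmp 1,0)
bgt top: taken
$t0=M[216]=-8
$t0=(-8)|11=-5
$t0=(-5)^14=-11
$t1=216+4=220
$t2=1-1=0
cmp $t2, 0  (cmp 0,0)
bgt top: not taken
halt.
Total executed instructions: 39.

39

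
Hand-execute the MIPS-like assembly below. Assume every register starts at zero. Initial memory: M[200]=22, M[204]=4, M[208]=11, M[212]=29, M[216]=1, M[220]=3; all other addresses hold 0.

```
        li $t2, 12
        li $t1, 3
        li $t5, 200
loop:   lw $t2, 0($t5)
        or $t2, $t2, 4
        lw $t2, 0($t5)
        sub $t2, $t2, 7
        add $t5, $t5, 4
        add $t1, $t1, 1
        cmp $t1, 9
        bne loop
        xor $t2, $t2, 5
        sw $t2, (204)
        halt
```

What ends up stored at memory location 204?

li $t2, 12 → $t2=12
li $t1, 3 → $t1=3
li $t5, 200 → $t5=200
lw $t2, 0($t5) → $t2=M[200]=22
or $t2, $t2, 4 → $t2=22|4=22
lw $t2, 0($t5) → $t2=M[200]=22
sub $t2, $t2, 7 → $t2=22-7=15
add $t5, $t5, 4 → $t5=200+4=204
add $t1, $t1, 1 → $t1=3+1=4
cmp $t1, 9  (cmp 4,9)
bne loop: taken
lw $t2, 0($t5) → $t2=M[204]=4
or $t2, $t2, 4 → $t2=4|4=4
lw $t2, 0($t5) → $t2=M[204]=4
sub $t2, $t2, 7 → $t2=4-7=-3
add $t5, $t5, 4 → $t5=204+4=208
add $t1, $t1, 1 → $t1=4+1=5
cmp $t1, 9  (cmp 5,9)
bne loop: taken
lw $t2, 0($t5) → $t2=M[208]=11
or $t2, $t2, 4 → $t2=11|4=15
lw $t2, 0($t5) → $t2=M[208]=11
sub $t2, $t2, 7 → $t2=11-7=4
add $t5, $t5, 4 → $t5=208+4=212
add $t1, $t1, 1 → $t1=5+1=6
cmp $t1, 9  (cmp 6,9)
bne loop: taken
lw $t2, 0($t5) → $t2=M[212]=29
or $t2, $t2, 4 → $t2=29|4=29
lw $t2, 0($t5) → $t2=M[212]=29
sub $t2, $t2, 7 → $t2=29-7=22
add $t5, $t5, 4 → $t5=212+4=216
add $t1, $t1, 1 → $t1=6+1=7
cmp $t1, 9  (cmp 7,9)
bne loop: taken
lw $t2, 0($t5) → $t2=M[216]=1
or $t2, $t2, 4 → $t2=1|4=5
lw $t2, 0($t5) → $t2=M[216]=1
sub $t2, $t2, 7 → $t2=1-7=-6
add $t5, $t5, 4 → $t5=216+4=220
add $t1, $t1, 1 → $t1=7+1=8
cmp $t1, 9  (cmp 8,9)
bne loop: taken
lw $t2, 0($t5) → $t2=M[220]=3
or $t2, $t2, 4 → $t2=3|4=7
lw $t2, 0($t5) → $t2=M[220]=3
sub $t2, $t2, 7 → $t2=3-7=-4
add $t5, $t5, 4 → $t5=220+4=224
add $t1, $t1, 1 → $t1=8+1=9
cmp $t1, 9  (cmp 9,9)
bne loop: not taken
xor $t2, $t2, 5 → $t2=(-4)^5=-7
sw $t2, (204) → M[204]=-7
halt.

-7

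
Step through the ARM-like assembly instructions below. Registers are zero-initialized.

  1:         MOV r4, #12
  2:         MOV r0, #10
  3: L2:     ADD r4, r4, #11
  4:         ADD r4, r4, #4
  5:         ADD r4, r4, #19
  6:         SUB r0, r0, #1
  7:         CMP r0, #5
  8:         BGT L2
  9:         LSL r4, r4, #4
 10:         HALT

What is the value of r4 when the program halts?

2912

r4=12
r0=10
r4=12+11=23
r4=23+4=27
r4=27+19=46
r0=10-1=9
CMP r0, #5  (cmp 9,5)
BGT L2: taken
r4=46+11=57
r4=57+4=61
r4=61+19=80
r0=9-1=8
CMP r0, #5  (cmp 8,5)
BGT L2: taken
r4=80+11=91
r4=91+4=95
r4=95+19=114
r0=8-1=7
CMP r0, #5  (cmp 7,5)
BGT L2: taken
r4=114+11=125
r4=125+4=129
r4=129+19=148
r0=7-1=6
CMP r0, #5  (cmp 6,5)
BGT L2: taken
r4=148+11=159
r4=159+4=163
r4=163+19=182
r0=6-1=5
CMP r0, #5  (cmp 5,5)
BGT L2: not taken
r4=182<<4=2912
halt.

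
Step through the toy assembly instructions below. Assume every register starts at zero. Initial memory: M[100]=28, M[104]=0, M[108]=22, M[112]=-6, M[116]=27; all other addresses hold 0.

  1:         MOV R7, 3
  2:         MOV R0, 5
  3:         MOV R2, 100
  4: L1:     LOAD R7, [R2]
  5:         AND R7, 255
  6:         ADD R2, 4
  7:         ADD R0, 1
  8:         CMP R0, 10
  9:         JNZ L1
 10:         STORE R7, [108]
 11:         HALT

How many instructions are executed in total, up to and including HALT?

35

after MOV R7, 3: R7=3
after MOV R0, 5: R0=5
after MOV R2, 100: R2=100
after LOAD R7, [R2]: R7=M[100]=28
after AND R7, 255: R7=28&255=28
after ADD R2, 4: R2=100+4=104
after ADD R0, 1: R0=5+1=6
CMP R0, 10  (cmp 6,10)
JNZ L1: taken
after LOAD R7, [R2]: R7=M[104]=0
after AND R7, 255: R7=0&255=0
after ADD R2, 4: R2=104+4=108
after ADD R0, 1: R0=6+1=7
CMP R0, 10  (cmp 7,10)
JNZ L1: taken
after LOAD R7, [R2]: R7=M[108]=22
after AND R7, 255: R7=22&255=22
after ADD R2, 4: R2=108+4=112
after ADD R0, 1: R0=7+1=8
CMP R0, 10  (cmp 8,10)
JNZ L1: taken
after LOAD R7, [R2]: R7=M[112]=-6
after AND R7, 255: R7=(-6)&255=250
after ADD R2, 4: R2=112+4=116
after ADD R0, 1: R0=8+1=9
CMP R0, 10  (cmp 9,10)
JNZ L1: taken
after LOAD R7, [R2]: R7=M[116]=27
after AND R7, 255: R7=27&255=27
after ADD R2, 4: R2=116+4=120
after ADD R0, 1: R0=9+1=10
CMP R0, 10  (cmp 10,10)
JNZ L1: not taken
STORE R7, [108] → M[108]=27
halt.
Total executed instructions: 35.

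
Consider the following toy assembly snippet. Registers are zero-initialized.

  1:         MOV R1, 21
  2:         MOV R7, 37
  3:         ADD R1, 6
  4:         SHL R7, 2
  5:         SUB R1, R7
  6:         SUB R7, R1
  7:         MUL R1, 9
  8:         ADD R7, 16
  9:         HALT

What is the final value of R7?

285

R1=21
R7=37
R1=21+6=27
R7=37<<2=148
R1=27-148=-121
R7=148-(-121)=269
R1=(-121)*9=-1089
R7=269+16=285
halt.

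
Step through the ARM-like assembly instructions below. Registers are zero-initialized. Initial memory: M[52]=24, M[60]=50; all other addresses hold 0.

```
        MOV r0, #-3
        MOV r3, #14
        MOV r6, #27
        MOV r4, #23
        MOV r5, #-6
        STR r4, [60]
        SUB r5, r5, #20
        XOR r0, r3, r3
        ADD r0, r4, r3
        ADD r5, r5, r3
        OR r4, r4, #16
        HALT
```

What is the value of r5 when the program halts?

after MOV r0, #-3: r0=-3
after MOV r3, #14: r3=14
after MOV r6, #27: r6=27
after MOV r4, #23: r4=23
after MOV r5, #-6: r5=-6
STR r4, [60] → M[60]=23
after SUB r5, r5, #20: r5=(-6)-20=-26
after XOR r0, r3, r3: r0=14^14=0
after ADD r0, r4, r3: r0=23+14=37
after ADD r5, r5, r3: r5=(-26)+14=-12
after OR r4, r4, #16: r4=23|16=23
halt.

-12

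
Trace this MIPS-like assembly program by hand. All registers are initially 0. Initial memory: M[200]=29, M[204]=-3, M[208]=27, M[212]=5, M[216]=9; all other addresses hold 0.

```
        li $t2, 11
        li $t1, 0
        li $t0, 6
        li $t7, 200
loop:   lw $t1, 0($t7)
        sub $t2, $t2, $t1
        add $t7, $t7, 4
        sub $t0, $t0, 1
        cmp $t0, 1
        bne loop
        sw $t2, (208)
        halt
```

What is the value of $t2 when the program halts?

-56

after li $t2, 11: $t2=11
after li $t1, 0: $t1=0
after li $t0, 6: $t0=6
after li $t7, 200: $t7=200
after lw $t1, 0($t7): $t1=M[200]=29
after sub $t2, $t2, $t1: $t2=11-29=-18
after add $t7, $t7, 4: $t7=200+4=204
after sub $t0, $t0, 1: $t0=6-1=5
cmp $t0, 1  (cmp 5,1)
bne loop: taken
after lw $t1, 0($t7): $t1=M[204]=-3
after sub $t2, $t2, $t1: $t2=(-18)-(-3)=-15
after add $t7, $t7, 4: $t7=204+4=208
after sub $t0, $t0, 1: $t0=5-1=4
cmp $t0, 1  (cmp 4,1)
bne loop: taken
after lw $t1, 0($t7): $t1=M[208]=27
after sub $t2, $t2, $t1: $t2=(-15)-27=-42
after add $t7, $t7, 4: $t7=208+4=212
after sub $t0, $t0, 1: $t0=4-1=3
cmp $t0, 1  (cmp 3,1)
bne loop: taken
after lw $t1, 0($t7): $t1=M[212]=5
after sub $t2, $t2, $t1: $t2=(-42)-5=-47
after add $t7, $t7, 4: $t7=212+4=216
after sub $t0, $t0, 1: $t0=3-1=2
cmp $t0, 1  (cmp 2,1)
bne loop: taken
after lw $t1, 0($t7): $t1=M[216]=9
after sub $t2, $t2, $t1: $t2=(-47)-9=-56
after add $t7, $t7, 4: $t7=216+4=220
after sub $t0, $t0, 1: $t0=2-1=1
cmp $t0, 1  (cmp 1,1)
bne loop: not taken
sw $t2, (208) → M[208]=-56
halt.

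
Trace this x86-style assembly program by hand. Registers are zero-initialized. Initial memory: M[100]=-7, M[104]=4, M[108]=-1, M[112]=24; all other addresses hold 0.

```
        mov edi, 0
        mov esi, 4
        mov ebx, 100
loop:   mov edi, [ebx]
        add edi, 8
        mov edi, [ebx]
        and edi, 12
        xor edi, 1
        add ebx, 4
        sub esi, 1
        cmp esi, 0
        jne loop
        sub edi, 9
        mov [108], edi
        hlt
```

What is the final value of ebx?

after mov edi, 0: edi=0
after mov esi, 4: esi=4
after mov ebx, 100: ebx=100
after mov edi, [ebx]: edi=M[100]=-7
after add edi, 8: edi=(-7)+8=1
after mov edi, [ebx]: edi=M[100]=-7
after and edi, 12: edi=(-7)&12=8
after xor edi, 1: edi=8^1=9
after add ebx, 4: ebx=100+4=104
after sub esi, 1: esi=4-1=3
cmp esi, 0  (cmp 3,0)
jne loop: taken
after mov edi, [ebx]: edi=M[104]=4
after add edi, 8: edi=4+8=12
after mov edi, [ebx]: edi=M[104]=4
after and edi, 12: edi=4&12=4
after xor edi, 1: edi=4^1=5
after add ebx, 4: ebx=104+4=108
after sub esi, 1: esi=3-1=2
cmp esi, 0  (cmp 2,0)
jne loop: taken
after mov edi, [ebx]: edi=M[108]=-1
after add edi, 8: edi=(-1)+8=7
after mov edi, [ebx]: edi=M[108]=-1
after and edi, 12: edi=(-1)&12=12
after xor edi, 1: edi=12^1=13
after add ebx, 4: ebx=108+4=112
after sub esi, 1: esi=2-1=1
cmp esi, 0  (cmp 1,0)
jne loop: taken
after mov edi, [ebx]: edi=M[112]=24
after add edi, 8: edi=24+8=32
after mov edi, [ebx]: edi=M[112]=24
after and edi, 12: edi=24&12=8
after xor edi, 1: edi=8^1=9
after add ebx, 4: ebx=112+4=116
after sub esi, 1: esi=1-1=0
cmp esi, 0  (cmp 0,0)
jne loop: not taken
after sub edi, 9: edi=9-9=0
mov [108], edi → M[108]=0
halt.

116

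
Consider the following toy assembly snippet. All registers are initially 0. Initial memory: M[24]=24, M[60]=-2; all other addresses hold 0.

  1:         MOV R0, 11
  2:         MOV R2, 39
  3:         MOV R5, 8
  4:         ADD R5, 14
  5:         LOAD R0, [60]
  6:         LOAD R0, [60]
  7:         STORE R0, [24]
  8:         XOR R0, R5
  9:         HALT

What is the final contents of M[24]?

MOV R0, 11 → R0=11
MOV R2, 39 → R2=39
MOV R5, 8 → R5=8
ADD R5, 14 → R5=8+14=22
LOAD R0, [60] → R0=M[60]=-2
LOAD R0, [60] → R0=M[60]=-2
STORE R0, [24] → M[24]=-2
XOR R0, R5 → R0=(-2)^22=-24
halt.

-2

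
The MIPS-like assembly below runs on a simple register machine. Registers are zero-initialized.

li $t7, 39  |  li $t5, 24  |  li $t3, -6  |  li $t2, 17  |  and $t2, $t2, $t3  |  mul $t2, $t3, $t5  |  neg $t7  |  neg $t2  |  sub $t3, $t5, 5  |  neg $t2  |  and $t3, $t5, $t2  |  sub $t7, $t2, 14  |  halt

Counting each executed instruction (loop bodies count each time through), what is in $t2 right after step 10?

li $t7, 39 → $t7=39
li $t5, 24 → $t5=24
li $t3, -6 → $t3=-6
li $t2, 17 → $t2=17
and $t2, $t2, $t3 → $t2=17&(-6)=16
mul $t2, $t3, $t5 → $t2=(-6)*24=-144
neg $t7 → $t7=-(39)=-39
neg $t2 → $t2=-(-144)=144
sub $t3, $t5, 5 → $t3=24-5=19
neg $t2 → $t2=-(144)=-144
After step 10: $t2 = -144.

-144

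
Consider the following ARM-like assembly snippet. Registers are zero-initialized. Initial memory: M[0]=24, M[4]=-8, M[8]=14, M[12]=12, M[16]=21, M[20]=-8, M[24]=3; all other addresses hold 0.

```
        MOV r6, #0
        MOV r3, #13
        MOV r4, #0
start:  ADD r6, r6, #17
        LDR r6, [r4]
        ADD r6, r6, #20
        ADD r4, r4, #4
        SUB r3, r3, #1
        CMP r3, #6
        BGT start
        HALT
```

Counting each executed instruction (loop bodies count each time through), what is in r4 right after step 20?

r6=0
r3=13
r4=0
r6=0+17=17
r6=M[0]=24
r6=24+20=44
r4=0+4=4
r3=13-1=12
CMP r3, #6  (cmp 12,6)
BGT start: taken
r6=44+17=61
r6=M[4]=-8
r6=(-8)+20=12
r4=4+4=8
r3=12-1=11
CMP r3, #6  (cmp 11,6)
BGT start: taken
r6=12+17=29
r6=M[8]=14
r6=14+20=34
After step 20: r4 = 8.

8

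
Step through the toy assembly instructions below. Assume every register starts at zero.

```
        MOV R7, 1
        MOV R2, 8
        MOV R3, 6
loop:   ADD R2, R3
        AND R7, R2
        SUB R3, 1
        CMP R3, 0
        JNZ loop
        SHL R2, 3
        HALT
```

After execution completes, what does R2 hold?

232

MOV R7, 1 → R7=1
MOV R2, 8 → R2=8
MOV R3, 6 → R3=6
ADD R2, R3 → R2=8+6=14
AND R7, R2 → R7=1&14=0
SUB R3, 1 → R3=6-1=5
CMP R3, 0  (cmp 5,0)
JNZ loop: taken
ADD R2, R3 → R2=14+5=19
AND R7, R2 → R7=0&19=0
SUB R3, 1 → R3=5-1=4
CMP R3, 0  (cmp 4,0)
JNZ loop: taken
ADD R2, R3 → R2=19+4=23
AND R7, R2 → R7=0&23=0
SUB R3, 1 → R3=4-1=3
CMP R3, 0  (cmp 3,0)
JNZ loop: taken
ADD R2, R3 → R2=23+3=26
AND R7, R2 → R7=0&26=0
SUB R3, 1 → R3=3-1=2
CMP R3, 0  (cmp 2,0)
JNZ loop: taken
ADD R2, R3 → R2=26+2=28
AND R7, R2 → R7=0&28=0
SUB R3, 1 → R3=2-1=1
CMP R3, 0  (cmp 1,0)
JNZ loop: taken
ADD R2, R3 → R2=28+1=29
AND R7, R2 → R7=0&29=0
SUB R3, 1 → R3=1-1=0
CMP R3, 0  (cmp 0,0)
JNZ loop: not taken
SHL R2, 3 → R2=29<<3=232
halt.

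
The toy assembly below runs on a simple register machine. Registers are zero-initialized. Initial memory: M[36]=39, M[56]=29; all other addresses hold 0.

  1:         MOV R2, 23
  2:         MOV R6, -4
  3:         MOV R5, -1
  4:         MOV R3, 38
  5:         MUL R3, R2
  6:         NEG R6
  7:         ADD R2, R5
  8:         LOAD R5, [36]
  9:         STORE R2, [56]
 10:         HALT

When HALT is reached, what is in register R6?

R2=23
R6=-4
R5=-1
R3=38
R3=38*23=874
R6=-(-4)=4
R2=23+(-1)=22
R5=M[36]=39
STORE R2, [56] → M[56]=22
halt.

4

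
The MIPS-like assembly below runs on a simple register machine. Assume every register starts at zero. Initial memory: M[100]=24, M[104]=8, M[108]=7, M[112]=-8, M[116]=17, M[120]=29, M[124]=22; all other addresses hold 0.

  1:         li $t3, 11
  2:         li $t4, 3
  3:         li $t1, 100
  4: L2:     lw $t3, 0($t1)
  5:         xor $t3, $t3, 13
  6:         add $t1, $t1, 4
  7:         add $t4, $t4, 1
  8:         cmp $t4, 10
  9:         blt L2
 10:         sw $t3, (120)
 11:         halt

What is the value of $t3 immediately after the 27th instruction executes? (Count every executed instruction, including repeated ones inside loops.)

after li $t3, 11: $t3=11
after li $t4, 3: $t4=3
after li $t1, 100: $t1=100
after lw $t3, 0($t1): $t3=M[100]=24
after xor $t3, $t3, 13: $t3=24^13=21
after add $t1, $t1, 4: $t1=100+4=104
after add $t4, $t4, 1: $t4=3+1=4
cmp $t4, 10  (cmp 4,10)
blt L2: taken
after lw $t3, 0($t1): $t3=M[104]=8
after xor $t3, $t3, 13: $t3=8^13=5
after add $t1, $t1, 4: $t1=104+4=108
after add $t4, $t4, 1: $t4=4+1=5
cmp $t4, 10  (cmp 5,10)
blt L2: taken
after lw $t3, 0($t1): $t3=M[108]=7
after xor $t3, $t3, 13: $t3=7^13=10
after add $t1, $t1, 4: $t1=108+4=112
after add $t4, $t4, 1: $t4=5+1=6
cmp $t4, 10  (cmp 6,10)
blt L2: taken
after lw $t3, 0($t1): $t3=M[112]=-8
after xor $t3, $t3, 13: $t3=(-8)^13=-11
after add $t1, $t1, 4: $t1=112+4=116
after add $t4, $t4, 1: $t4=6+1=7
cmp $t4, 10  (cmp 7,10)
blt L2: taken
After step 27: $t3 = -11.

-11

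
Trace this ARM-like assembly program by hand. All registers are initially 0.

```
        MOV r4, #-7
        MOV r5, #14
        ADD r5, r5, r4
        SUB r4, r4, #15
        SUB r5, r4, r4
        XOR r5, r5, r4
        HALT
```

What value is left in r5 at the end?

r4=-7
r5=14
r5=14+(-7)=7
r4=(-7)-15=-22
r5=(-22)-(-22)=0
r5=0^(-22)=-22
halt.

-22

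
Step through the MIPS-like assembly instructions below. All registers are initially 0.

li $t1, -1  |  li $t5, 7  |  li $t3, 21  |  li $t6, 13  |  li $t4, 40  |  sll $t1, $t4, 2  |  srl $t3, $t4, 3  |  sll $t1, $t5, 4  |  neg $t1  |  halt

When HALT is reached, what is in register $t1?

after li $t1, -1: $t1=-1
after li $t5, 7: $t5=7
after li $t3, 21: $t3=21
after li $t6, 13: $t6=13
after li $t4, 40: $t4=40
after sll $t1, $t4, 2: $t1=40<<2=160
after srl $t3, $t4, 3: $t3=40>>3=5
after sll $t1, $t5, 4: $t1=7<<4=112
after neg $t1: $t1=-(112)=-112
halt.

-112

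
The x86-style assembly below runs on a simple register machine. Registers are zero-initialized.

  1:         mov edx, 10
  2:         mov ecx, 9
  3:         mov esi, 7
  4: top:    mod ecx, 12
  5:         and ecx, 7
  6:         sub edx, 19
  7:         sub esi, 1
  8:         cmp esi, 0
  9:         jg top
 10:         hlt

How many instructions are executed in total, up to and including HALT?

46

edx=10
ecx=9
esi=7
ecx=9%12=9
ecx=9&7=1
edx=10-19=-9
esi=7-1=6
cmp esi, 0  (cmp 6,0)
jg top: taken
ecx=1%12=1
ecx=1&7=1
edx=(-9)-19=-28
esi=6-1=5
cmp esi, 0  (cmp 5,0)
jg top: taken
ecx=1%12=1
ecx=1&7=1
edx=(-28)-19=-47
esi=5-1=4
cmp esi, 0  (cmp 4,0)
jg top: taken
ecx=1%12=1
ecx=1&7=1
edx=(-47)-19=-66
esi=4-1=3
cmp esi, 0  (cmp 3,0)
jg top: taken
ecx=1%12=1
ecx=1&7=1
edx=(-66)-19=-85
esi=3-1=2
cmp esi, 0  (cmp 2,0)
jg top: taken
ecx=1%12=1
ecx=1&7=1
edx=(-85)-19=-104
esi=2-1=1
cmp esi, 0  (cmp 1,0)
jg top: taken
ecx=1%12=1
ecx=1&7=1
edx=(-104)-19=-123
esi=1-1=0
cmp esi, 0  (cmp 0,0)
jg top: not taken
halt.
Total executed instructions: 46.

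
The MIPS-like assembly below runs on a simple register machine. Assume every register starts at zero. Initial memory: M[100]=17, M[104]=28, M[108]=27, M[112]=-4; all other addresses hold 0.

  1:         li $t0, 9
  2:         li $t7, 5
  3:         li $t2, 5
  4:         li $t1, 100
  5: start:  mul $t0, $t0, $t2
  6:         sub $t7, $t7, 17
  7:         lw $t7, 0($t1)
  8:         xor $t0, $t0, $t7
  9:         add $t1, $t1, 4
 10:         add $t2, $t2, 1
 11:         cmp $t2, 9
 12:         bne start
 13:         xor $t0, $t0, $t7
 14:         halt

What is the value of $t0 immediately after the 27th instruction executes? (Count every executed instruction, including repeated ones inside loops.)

2615

$t0=9
$t7=5
$t2=5
$t1=100
$t0=9*5=45
$t7=5-17=-12
$t7=M[100]=17
$t0=45^17=60
$t1=100+4=104
$t2=5+1=6
cmp $t2, 9  (cmp 6,9)
bne start: taken
$t0=60*6=360
$t7=17-17=0
$t7=M[104]=28
$t0=360^28=372
$t1=104+4=108
$t2=6+1=7
cmp $t2, 9  (cmp 7,9)
bne start: taken
$t0=372*7=2604
$t7=28-17=11
$t7=M[108]=27
$t0=2604^27=2615
$t1=108+4=112
$t2=7+1=8
cmp $t2, 9  (cmp 8,9)
After step 27: $t0 = 2615.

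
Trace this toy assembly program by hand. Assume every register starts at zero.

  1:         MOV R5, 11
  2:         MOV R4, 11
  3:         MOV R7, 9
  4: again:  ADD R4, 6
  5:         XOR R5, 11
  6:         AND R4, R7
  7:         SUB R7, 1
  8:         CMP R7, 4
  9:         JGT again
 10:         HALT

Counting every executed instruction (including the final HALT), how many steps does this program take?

34

MOV R5, 11 → R5=11
MOV R4, 11 → R4=11
MOV R7, 9 → R7=9
ADD R4, 6 → R4=11+6=17
XOR R5, 11 → R5=11^11=0
AND R4, R7 → R4=17&9=1
SUB R7, 1 → R7=9-1=8
CMP R7, 4  (cmp 8,4)
JGT again: taken
ADD R4, 6 → R4=1+6=7
XOR R5, 11 → R5=0^11=11
AND R4, R7 → R4=7&8=0
SUB R7, 1 → R7=8-1=7
CMP R7, 4  (cmp 7,4)
JGT again: taken
ADD R4, 6 → R4=0+6=6
XOR R5, 11 → R5=11^11=0
AND R4, R7 → R4=6&7=6
SUB R7, 1 → R7=7-1=6
CMP R7, 4  (cmp 6,4)
JGT again: taken
ADD R4, 6 → R4=6+6=12
XOR R5, 11 → R5=0^11=11
AND R4, R7 → R4=12&6=4
SUB R7, 1 → R7=6-1=5
CMP R7, 4  (cmp 5,4)
JGT again: taken
ADD R4, 6 → R4=4+6=10
XOR R5, 11 → R5=11^11=0
AND R4, R7 → R4=10&5=0
SUB R7, 1 → R7=5-1=4
CMP R7, 4  (cmp 4,4)
JGT again: not taken
halt.
Total executed instructions: 34.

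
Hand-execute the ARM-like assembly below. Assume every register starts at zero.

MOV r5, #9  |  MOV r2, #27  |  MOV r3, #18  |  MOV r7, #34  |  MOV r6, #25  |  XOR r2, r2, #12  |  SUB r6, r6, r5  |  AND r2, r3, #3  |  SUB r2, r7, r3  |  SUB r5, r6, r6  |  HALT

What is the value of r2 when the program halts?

MOV r5, #9 → r5=9
MOV r2, #27 → r2=27
MOV r3, #18 → r3=18
MOV r7, #34 → r7=34
MOV r6, #25 → r6=25
XOR r2, r2, #12 → r2=27^12=23
SUB r6, r6, r5 → r6=25-9=16
AND r2, r3, #3 → r2=18&3=2
SUB r2, r7, r3 → r2=34-18=16
SUB r5, r6, r6 → r5=16-16=0
halt.

16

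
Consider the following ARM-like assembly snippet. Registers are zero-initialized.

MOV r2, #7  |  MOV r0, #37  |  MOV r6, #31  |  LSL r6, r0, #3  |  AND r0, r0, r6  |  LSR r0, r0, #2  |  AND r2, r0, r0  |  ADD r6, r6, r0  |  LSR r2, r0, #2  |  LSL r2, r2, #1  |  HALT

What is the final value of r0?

r2=7
r0=37
r6=31
r6=37<<3=296
r0=37&296=32
r0=32>>2=8
r2=8&8=8
r6=296+8=304
r2=8>>2=2
r2=2<<1=4
halt.

8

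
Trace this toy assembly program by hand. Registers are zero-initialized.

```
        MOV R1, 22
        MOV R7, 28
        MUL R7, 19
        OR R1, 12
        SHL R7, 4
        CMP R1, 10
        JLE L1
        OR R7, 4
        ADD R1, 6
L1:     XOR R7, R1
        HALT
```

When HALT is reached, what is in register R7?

MOV R1, 22 → R1=22
MOV R7, 28 → R7=28
MUL R7, 19 → R7=28*19=532
OR R1, 12 → R1=22|12=30
SHL R7, 4 → R7=532<<4=8512
CMP R1, 10  (cmp 30,10)
JLE L1: not taken
OR R7, 4 → R7=8512|4=8516
ADD R1, 6 → R1=30+6=36
XOR R7, R1 → R7=8516^36=8544
halt.

8544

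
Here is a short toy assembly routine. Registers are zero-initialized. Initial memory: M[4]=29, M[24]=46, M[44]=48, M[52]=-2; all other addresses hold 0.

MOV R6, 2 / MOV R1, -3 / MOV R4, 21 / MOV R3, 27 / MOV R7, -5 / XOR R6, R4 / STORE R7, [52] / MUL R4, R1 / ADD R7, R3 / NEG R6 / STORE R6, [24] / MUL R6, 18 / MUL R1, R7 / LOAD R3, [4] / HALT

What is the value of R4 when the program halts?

R6=2
R1=-3
R4=21
R3=27
R7=-5
R6=2^21=23
STORE R7, [52] → M[52]=-5
R4=21*(-3)=-63
R7=(-5)+27=22
R6=-(23)=-23
STORE R6, [24] → M[24]=-23
R6=(-23)*18=-414
R1=(-3)*22=-66
R3=M[4]=29
halt.

-63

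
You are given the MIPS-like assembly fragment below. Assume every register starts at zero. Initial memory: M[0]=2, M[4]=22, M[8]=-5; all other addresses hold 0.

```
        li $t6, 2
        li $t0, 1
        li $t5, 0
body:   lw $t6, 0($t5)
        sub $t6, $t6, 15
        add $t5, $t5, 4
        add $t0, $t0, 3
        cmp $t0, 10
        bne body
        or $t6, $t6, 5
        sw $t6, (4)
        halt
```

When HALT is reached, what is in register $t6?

li $t6, 2 → $t6=2
li $t0, 1 → $t0=1
li $t5, 0 → $t5=0
lw $t6, 0($t5) → $t6=M[0]=2
sub $t6, $t6, 15 → $t6=2-15=-13
add $t5, $t5, 4 → $t5=0+4=4
add $t0, $t0, 3 → $t0=1+3=4
cmp $t0, 10  (cmp 4,10)
bne body: taken
lw $t6, 0($t5) → $t6=M[4]=22
sub $t6, $t6, 15 → $t6=22-15=7
add $t5, $t5, 4 → $t5=4+4=8
add $t0, $t0, 3 → $t0=4+3=7
cmp $t0, 10  (cmp 7,10)
bne body: taken
lw $t6, 0($t5) → $t6=M[8]=-5
sub $t6, $t6, 15 → $t6=(-5)-15=-20
add $t5, $t5, 4 → $t5=8+4=12
add $t0, $t0, 3 → $t0=7+3=10
cmp $t0, 10  (cmp 10,10)
bne body: not taken
or $t6, $t6, 5 → $t6=(-20)|5=-19
sw $t6, (4) → M[4]=-19
halt.

-19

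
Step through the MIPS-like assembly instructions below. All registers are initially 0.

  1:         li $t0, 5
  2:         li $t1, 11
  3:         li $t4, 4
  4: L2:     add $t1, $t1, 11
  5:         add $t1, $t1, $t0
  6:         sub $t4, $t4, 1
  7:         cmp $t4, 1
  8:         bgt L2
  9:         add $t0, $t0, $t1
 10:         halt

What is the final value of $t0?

$t0=5
$t1=11
$t4=4
$t1=11+11=22
$t1=22+5=27
$t4=4-1=3
cmp $t4, 1  (cmp 3,1)
bgt L2: taken
$t1=27+11=38
$t1=38+5=43
$t4=3-1=2
cmp $t4, 1  (cmp 2,1)
bgt L2: taken
$t1=43+11=54
$t1=54+5=59
$t4=2-1=1
cmp $t4, 1  (cmp 1,1)
bgt L2: not taken
$t0=5+59=64
halt.

64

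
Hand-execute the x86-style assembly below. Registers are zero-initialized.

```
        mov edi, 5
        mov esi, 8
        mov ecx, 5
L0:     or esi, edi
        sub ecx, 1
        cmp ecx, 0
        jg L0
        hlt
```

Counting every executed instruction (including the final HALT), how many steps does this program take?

edi=5
esi=8
ecx=5
esi=8|5=13
ecx=5-1=4
cmp ecx, 0  (cmp 4,0)
jg L0: taken
esi=13|5=13
ecx=4-1=3
cmp ecx, 0  (cmp 3,0)
jg L0: taken
esi=13|5=13
ecx=3-1=2
cmp ecx, 0  (cmp 2,0)
jg L0: taken
esi=13|5=13
ecx=2-1=1
cmp ecx, 0  (cmp 1,0)
jg L0: taken
esi=13|5=13
ecx=1-1=0
cmp ecx, 0  (cmp 0,0)
jg L0: not taken
halt.
Total executed instructions: 24.

24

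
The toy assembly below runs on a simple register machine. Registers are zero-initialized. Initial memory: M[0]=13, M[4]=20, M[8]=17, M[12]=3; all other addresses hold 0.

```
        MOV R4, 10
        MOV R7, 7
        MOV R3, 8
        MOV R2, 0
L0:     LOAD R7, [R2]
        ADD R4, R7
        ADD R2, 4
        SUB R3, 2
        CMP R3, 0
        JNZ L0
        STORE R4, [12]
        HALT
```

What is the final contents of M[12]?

63

after MOV R4, 10: R4=10
after MOV R7, 7: R7=7
after MOV R3, 8: R3=8
after MOV R2, 0: R2=0
after LOAD R7, [R2]: R7=M[0]=13
after ADD R4, R7: R4=10+13=23
after ADD R2, 4: R2=0+4=4
after SUB R3, 2: R3=8-2=6
CMP R3, 0  (cmp 6,0)
JNZ L0: taken
after LOAD R7, [R2]: R7=M[4]=20
after ADD R4, R7: R4=23+20=43
after ADD R2, 4: R2=4+4=8
after SUB R3, 2: R3=6-2=4
CMP R3, 0  (cmp 4,0)
JNZ L0: taken
after LOAD R7, [R2]: R7=M[8]=17
after ADD R4, R7: R4=43+17=60
after ADD R2, 4: R2=8+4=12
after SUB R3, 2: R3=4-2=2
CMP R3, 0  (cmp 2,0)
JNZ L0: taken
after LOAD R7, [R2]: R7=M[12]=3
after ADD R4, R7: R4=60+3=63
after ADD R2, 4: R2=12+4=16
after SUB R3, 2: R3=2-2=0
CMP R3, 0  (cmp 0,0)
JNZ L0: not taken
STORE R4, [12] → M[12]=63
halt.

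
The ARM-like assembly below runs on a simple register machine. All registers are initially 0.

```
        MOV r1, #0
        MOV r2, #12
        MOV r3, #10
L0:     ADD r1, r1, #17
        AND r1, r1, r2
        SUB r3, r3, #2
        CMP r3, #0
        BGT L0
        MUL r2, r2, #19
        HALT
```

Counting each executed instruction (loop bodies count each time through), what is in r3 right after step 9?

8

MOV r1, #0 → r1=0
MOV r2, #12 → r2=12
MOV r3, #10 → r3=10
ADD r1, r1, #17 → r1=0+17=17
AND r1, r1, r2 → r1=17&12=0
SUB r3, r3, #2 → r3=10-2=8
CMP r3, #0  (cmp 8,0)
BGT L0: taken
ADD r1, r1, #17 → r1=0+17=17
After step 9: r3 = 8.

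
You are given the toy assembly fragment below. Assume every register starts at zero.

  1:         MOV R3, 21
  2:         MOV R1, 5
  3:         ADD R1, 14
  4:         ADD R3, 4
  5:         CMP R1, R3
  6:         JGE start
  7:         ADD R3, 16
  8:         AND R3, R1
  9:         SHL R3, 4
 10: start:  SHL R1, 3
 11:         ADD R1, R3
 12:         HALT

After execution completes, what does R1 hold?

after MOV R3, 21: R3=21
after MOV R1, 5: R1=5
after ADD R1, 14: R1=5+14=19
after ADD R3, 4: R3=21+4=25
CMP R1, R3  (cmp 19,25)
JGE start: not taken
after ADD R3, 16: R3=25+16=41
after AND R3, R1: R3=41&19=1
after SHL R3, 4: R3=1<<4=16
after SHL R1, 3: R1=19<<3=152
after ADD R1, R3: R1=152+16=168
halt.

168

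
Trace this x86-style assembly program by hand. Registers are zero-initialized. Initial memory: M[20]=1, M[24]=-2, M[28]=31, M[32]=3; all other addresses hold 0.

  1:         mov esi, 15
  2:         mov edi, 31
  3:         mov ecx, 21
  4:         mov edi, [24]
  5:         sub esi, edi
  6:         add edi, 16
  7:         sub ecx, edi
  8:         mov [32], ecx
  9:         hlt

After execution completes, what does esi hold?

mov esi, 15 → esi=15
mov edi, 31 → edi=31
mov ecx, 21 → ecx=21
mov edi, [24] → edi=M[24]=-2
sub esi, edi → esi=15-(-2)=17
add edi, 16 → edi=(-2)+16=14
sub ecx, edi → ecx=21-14=7
mov [32], ecx → M[32]=7
halt.

17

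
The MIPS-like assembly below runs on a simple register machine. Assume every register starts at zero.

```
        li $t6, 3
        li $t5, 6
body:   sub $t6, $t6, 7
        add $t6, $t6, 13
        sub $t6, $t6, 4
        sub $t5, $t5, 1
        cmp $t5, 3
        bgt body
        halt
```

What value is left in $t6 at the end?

$t6=3
$t5=6
$t6=3-7=-4
$t6=(-4)+13=9
$t6=9-4=5
$t5=6-1=5
cmp $t5, 3  (cmp 5,3)
bgt body: taken
$t6=5-7=-2
$t6=(-2)+13=11
$t6=11-4=7
$t5=5-1=4
cmp $t5, 3  (cmp 4,3)
bgt body: taken
$t6=7-7=0
$t6=0+13=13
$t6=13-4=9
$t5=4-1=3
cmp $t5, 3  (cmp 3,3)
bgt body: not taken
halt.

9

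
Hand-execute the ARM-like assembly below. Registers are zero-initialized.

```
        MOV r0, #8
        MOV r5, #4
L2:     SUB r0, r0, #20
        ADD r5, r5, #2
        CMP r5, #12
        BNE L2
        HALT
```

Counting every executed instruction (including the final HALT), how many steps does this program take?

after MOV r0, #8: r0=8
after MOV r5, #4: r5=4
after SUB r0, r0, #20: r0=8-20=-12
after ADD r5, r5, #2: r5=4+2=6
CMP r5, #12  (cmp 6,12)
BNE L2: taken
after SUB r0, r0, #20: r0=(-12)-20=-32
after ADD r5, r5, #2: r5=6+2=8
CMP r5, #12  (cmp 8,12)
BNE L2: taken
after SUB r0, r0, #20: r0=(-32)-20=-52
after ADD r5, r5, #2: r5=8+2=10
CMP r5, #12  (cmp 10,12)
BNE L2: taken
after SUB r0, r0, #20: r0=(-52)-20=-72
after ADD r5, r5, #2: r5=10+2=12
CMP r5, #12  (cmp 12,12)
BNE L2: not taken
halt.
Total executed instructions: 19.

19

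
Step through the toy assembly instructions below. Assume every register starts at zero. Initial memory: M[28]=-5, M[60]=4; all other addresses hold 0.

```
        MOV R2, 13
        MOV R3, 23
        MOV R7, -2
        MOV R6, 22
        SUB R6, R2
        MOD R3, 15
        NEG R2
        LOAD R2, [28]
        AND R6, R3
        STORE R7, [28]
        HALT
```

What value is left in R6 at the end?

8

R2=13
R3=23
R7=-2
R6=22
R6=22-13=9
R3=23%15=8
R2=-(13)=-13
R2=M[28]=-5
R6=9&8=8
STORE R7, [28] → M[28]=-2
halt.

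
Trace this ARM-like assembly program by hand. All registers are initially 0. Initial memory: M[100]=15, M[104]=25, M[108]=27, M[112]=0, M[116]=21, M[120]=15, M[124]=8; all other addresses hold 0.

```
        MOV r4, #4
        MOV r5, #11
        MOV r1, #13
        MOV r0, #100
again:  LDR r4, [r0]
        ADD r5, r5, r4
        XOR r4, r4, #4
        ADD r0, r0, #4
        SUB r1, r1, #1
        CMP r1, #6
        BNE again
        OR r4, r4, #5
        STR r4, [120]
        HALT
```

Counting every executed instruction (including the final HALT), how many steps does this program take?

after MOV r4, #4: r4=4
after MOV r5, #11: r5=11
after MOV r1, #13: r1=13
after MOV r0, #100: r0=100
after LDR r4, [r0]: r4=M[100]=15
after ADD r5, r5, r4: r5=11+15=26
after XOR r4, r4, #4: r4=15^4=11
after ADD r0, r0, #4: r0=100+4=104
after SUB r1, r1, #1: r1=13-1=12
CMP r1, #6  (cmp 12,6)
BNE again: taken
after LDR r4, [r0]: r4=M[104]=25
after ADD r5, r5, r4: r5=26+25=51
after XOR r4, r4, #4: r4=25^4=29
after ADD r0, r0, #4: r0=104+4=108
after SUB r1, r1, #1: r1=12-1=11
CMP r1, #6  (cmp 11,6)
BNE again: taken
after LDR r4, [r0]: r4=M[108]=27
after ADD r5, r5, r4: r5=51+27=78
after XOR r4, r4, #4: r4=27^4=31
after ADD r0, r0, #4: r0=108+4=112
after SUB r1, r1, #1: r1=11-1=10
CMP r1, #6  (cmp 10,6)
BNE again: taken
after LDR r4, [r0]: r4=M[112]=0
after ADD r5, r5, r4: r5=78+0=78
after XOR r4, r4, #4: r4=0^4=4
after ADD r0, r0, #4: r0=112+4=116
after SUB r1, r1, #1: r1=10-1=9
CMP r1, #6  (cmp 9,6)
BNE again: taken
after LDR r4, [r0]: r4=M[116]=21
after ADD r5, r5, r4: r5=78+21=99
after XOR r4, r4, #4: r4=21^4=17
after ADD r0, r0, #4: r0=116+4=120
after SUB r1, r1, #1: r1=9-1=8
CMP r1, #6  (cmp 8,6)
BNE again: taken
after LDR r4, [r0]: r4=M[120]=15
after ADD r5, r5, r4: r5=99+15=114
after XOR r4, r4, #4: r4=15^4=11
after ADD r0, r0, #4: r0=120+4=124
after SUB r1, r1, #1: r1=8-1=7
CMP r1, #6  (cmp 7,6)
BNE again: taken
after LDR r4, [r0]: r4=M[124]=8
after ADD r5, r5, r4: r5=114+8=122
after XOR r4, r4, #4: r4=8^4=12
after ADD r0, r0, #4: r0=124+4=128
after SUB r1, r1, #1: r1=7-1=6
CMP r1, #6  (cmp 6,6)
BNE again: not taken
after OR r4, r4, #5: r4=12|5=13
STR r4, [120] → M[120]=13
halt.
Total executed instructions: 56.

56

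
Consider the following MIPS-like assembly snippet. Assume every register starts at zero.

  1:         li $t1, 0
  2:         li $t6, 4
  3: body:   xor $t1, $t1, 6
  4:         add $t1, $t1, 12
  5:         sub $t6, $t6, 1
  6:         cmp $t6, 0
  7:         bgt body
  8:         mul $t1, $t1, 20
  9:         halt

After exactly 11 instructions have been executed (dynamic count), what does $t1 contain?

32

li $t1, 0 → $t1=0
li $t6, 4 → $t6=4
xor $t1, $t1, 6 → $t1=0^6=6
add $t1, $t1, 12 → $t1=6+12=18
sub $t6, $t6, 1 → $t6=4-1=3
cmp $t6, 0  (cmp 3,0)
bgt body: taken
xor $t1, $t1, 6 → $t1=18^6=20
add $t1, $t1, 12 → $t1=20+12=32
sub $t6, $t6, 1 → $t6=3-1=2
cmp $t6, 0  (cmp 2,0)
After step 11: $t1 = 32.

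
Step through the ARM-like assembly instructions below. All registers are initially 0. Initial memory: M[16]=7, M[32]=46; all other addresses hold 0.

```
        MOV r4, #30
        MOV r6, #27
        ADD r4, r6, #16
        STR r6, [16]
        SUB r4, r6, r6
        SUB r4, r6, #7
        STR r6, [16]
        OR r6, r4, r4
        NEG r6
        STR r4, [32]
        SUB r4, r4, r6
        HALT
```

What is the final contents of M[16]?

after MOV r4, #30: r4=30
after MOV r6, #27: r6=27
after ADD r4, r6, #16: r4=27+16=43
STR r6, [16] → M[16]=27
after SUB r4, r6, r6: r4=27-27=0
after SUB r4, r6, #7: r4=27-7=20
STR r6, [16] → M[16]=27
after OR r6, r4, r4: r6=20|20=20
after NEG r6: r6=-(20)=-20
STR r4, [32] → M[32]=20
after SUB r4, r4, r6: r4=20-(-20)=40
halt.

27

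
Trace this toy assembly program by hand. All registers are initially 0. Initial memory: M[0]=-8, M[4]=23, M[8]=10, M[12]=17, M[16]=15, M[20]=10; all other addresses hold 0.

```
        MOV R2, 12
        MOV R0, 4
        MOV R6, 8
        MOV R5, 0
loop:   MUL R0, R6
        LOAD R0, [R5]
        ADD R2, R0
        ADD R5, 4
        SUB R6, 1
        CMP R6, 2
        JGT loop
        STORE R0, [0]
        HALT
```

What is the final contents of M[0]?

R2=12
R0=4
R6=8
R5=0
R0=4*8=32
R0=M[0]=-8
R2=12+(-8)=4
R5=0+4=4
R6=8-1=7
CMP R6, 2  (cmp 7,2)
JGT loop: taken
R0=(-8)*7=-56
R0=M[4]=23
R2=4+23=27
R5=4+4=8
R6=7-1=6
CMP R6, 2  (cmp 6,2)
JGT loop: taken
R0=23*6=138
R0=M[8]=10
R2=27+10=37
R5=8+4=12
R6=6-1=5
CMP R6, 2  (cmp 5,2)
JGT loop: taken
R0=10*5=50
R0=M[12]=17
R2=37+17=54
R5=12+4=16
R6=5-1=4
CMP R6, 2  (cmp 4,2)
JGT loop: taken
R0=17*4=68
R0=M[16]=15
R2=54+15=69
R5=16+4=20
R6=4-1=3
CMP R6, 2  (cmp 3,2)
JGT loop: taken
R0=15*3=45
R0=M[20]=10
R2=69+10=79
R5=20+4=24
R6=3-1=2
CMP R6, 2  (cmp 2,2)
JGT loop: not taken
STORE R0, [0] → M[0]=10
halt.

10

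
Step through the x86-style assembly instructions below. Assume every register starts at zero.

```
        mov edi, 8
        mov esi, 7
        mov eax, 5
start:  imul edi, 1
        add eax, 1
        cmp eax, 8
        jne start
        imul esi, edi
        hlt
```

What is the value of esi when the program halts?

edi=8
esi=7
eax=5
edi=8*1=8
eax=5+1=6
cmp eax, 8  (cmp 6,8)
jne start: taken
edi=8*1=8
eax=6+1=7
cmp eax, 8  (cmp 7,8)
jne start: taken
edi=8*1=8
eax=7+1=8
cmp eax, 8  (cmp 8,8)
jne start: not taken
esi=7*8=56
halt.

56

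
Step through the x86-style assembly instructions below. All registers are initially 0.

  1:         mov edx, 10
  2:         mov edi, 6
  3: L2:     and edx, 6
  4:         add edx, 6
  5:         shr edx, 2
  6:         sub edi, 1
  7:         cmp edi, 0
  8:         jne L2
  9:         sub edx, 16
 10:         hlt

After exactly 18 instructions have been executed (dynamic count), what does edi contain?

3

edx=10
edi=6
edx=10&6=2
edx=2+6=8
edx=8>>2=2
edi=6-1=5
cmp edi, 0  (cmp 5,0)
jne L2: taken
edx=2&6=2
edx=2+6=8
edx=8>>2=2
edi=5-1=4
cmp edi, 0  (cmp 4,0)
jne L2: taken
edx=2&6=2
edx=2+6=8
edx=8>>2=2
edi=4-1=3
After step 18: edi = 3.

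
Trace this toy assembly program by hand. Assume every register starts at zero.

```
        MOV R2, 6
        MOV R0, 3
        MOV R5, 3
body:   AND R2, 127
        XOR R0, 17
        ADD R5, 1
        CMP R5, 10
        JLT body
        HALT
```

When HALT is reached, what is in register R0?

R2=6
R0=3
R5=3
R2=6&127=6
R0=3^17=18
R5=3+1=4
CMP R5, 10  (cmp 4,10)
JLT body: taken
R2=6&127=6
R0=18^17=3
R5=4+1=5
CMP R5, 10  (cmp 5,10)
JLT body: taken
R2=6&127=6
R0=3^17=18
R5=5+1=6
CMP R5, 10  (cmp 6,10)
JLT body: taken
R2=6&127=6
R0=18^17=3
R5=6+1=7
CMP R5, 10  (cmp 7,10)
JLT body: taken
R2=6&127=6
R0=3^17=18
R5=7+1=8
CMP R5, 10  (cmp 8,10)
JLT body: taken
R2=6&127=6
R0=18^17=3
R5=8+1=9
CMP R5, 10  (cmp 9,10)
JLT body: taken
R2=6&127=6
R0=3^17=18
R5=9+1=10
CMP R5, 10  (cmp 10,10)
JLT body: not taken
halt.

18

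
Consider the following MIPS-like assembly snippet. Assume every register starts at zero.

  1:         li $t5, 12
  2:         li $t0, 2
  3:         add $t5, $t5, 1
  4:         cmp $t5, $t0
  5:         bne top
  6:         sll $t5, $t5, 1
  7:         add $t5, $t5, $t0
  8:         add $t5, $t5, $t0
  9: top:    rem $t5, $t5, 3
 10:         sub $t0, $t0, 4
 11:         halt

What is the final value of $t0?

-2

$t5=12
$t0=2
$t5=12+1=13
cmp $t5, $t0  (cmp 13,2)
bne top: taken
$t5=13%3=1
$t0=2-4=-2
halt.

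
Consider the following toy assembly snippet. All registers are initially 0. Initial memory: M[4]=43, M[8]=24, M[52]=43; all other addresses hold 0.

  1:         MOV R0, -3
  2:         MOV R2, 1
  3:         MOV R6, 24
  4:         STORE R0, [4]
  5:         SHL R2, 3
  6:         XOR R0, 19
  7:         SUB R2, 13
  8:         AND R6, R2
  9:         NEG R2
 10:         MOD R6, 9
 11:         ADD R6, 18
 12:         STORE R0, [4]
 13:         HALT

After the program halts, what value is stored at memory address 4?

MOV R0, -3 → R0=-3
MOV R2, 1 → R2=1
MOV R6, 24 → R6=24
STORE R0, [4] → M[4]=-3
SHL R2, 3 → R2=1<<3=8
XOR R0, 19 → R0=(-3)^19=-18
SUB R2, 13 → R2=8-13=-5
AND R6, R2 → R6=24&(-5)=24
NEG R2 → R2=-(-5)=5
MOD R6, 9 → R6=24%9=6
ADD R6, 18 → R6=6+18=24
STORE R0, [4] → M[4]=-18
halt.

-18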